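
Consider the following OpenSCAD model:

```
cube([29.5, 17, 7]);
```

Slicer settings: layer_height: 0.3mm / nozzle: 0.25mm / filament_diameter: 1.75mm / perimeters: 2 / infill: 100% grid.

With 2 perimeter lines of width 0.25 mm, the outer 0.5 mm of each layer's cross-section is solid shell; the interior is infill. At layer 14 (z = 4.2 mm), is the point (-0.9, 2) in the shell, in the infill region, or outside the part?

At z = 4.2 mm: the cube (footprint 29.5×17) is included at this height. Overall, the cross-section is a single solid region. The nearest boundary edge runs (0.00, 17.00)→(0.00, 0.00); distance from the point to it = 0.90 mm. The point is not inside any of the regions above, so it lies outside the cross-section (0.90 mm from the nearest boundary).

outside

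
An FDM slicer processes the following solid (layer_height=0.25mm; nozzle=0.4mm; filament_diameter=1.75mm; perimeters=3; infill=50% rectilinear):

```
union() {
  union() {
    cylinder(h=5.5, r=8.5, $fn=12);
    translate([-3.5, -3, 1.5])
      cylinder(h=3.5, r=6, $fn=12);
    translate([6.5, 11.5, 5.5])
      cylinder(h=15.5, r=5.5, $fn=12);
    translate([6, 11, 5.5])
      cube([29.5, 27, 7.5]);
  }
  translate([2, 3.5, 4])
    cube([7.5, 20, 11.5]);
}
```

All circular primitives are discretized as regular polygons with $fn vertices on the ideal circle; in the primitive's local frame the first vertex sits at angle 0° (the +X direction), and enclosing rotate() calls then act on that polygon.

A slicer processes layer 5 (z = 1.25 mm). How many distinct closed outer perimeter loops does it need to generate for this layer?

1

At z = 1.25 mm: the r=8.5 cylinder contributes a regular 12-gon of circumradius 8.5; the cylinder at (-3.5, -3) does not reach this height (z outside [1.5, 5]); the cylinder at (6.5, 11.5) is absent (z outside [5.5, 21]); the cube at (6, 11) is absent (z outside [5.5, 13]); Taking the union: only the r=8.5 cylinder is present, so the union is just that shape — 1 connected region; the cube at (2, 3.5) does not reach this height (z outside [4, 15.5]); Merging all regions: only the result so far is present, so the union is just that shape — 1 connected region. The result has 1 disconnected region.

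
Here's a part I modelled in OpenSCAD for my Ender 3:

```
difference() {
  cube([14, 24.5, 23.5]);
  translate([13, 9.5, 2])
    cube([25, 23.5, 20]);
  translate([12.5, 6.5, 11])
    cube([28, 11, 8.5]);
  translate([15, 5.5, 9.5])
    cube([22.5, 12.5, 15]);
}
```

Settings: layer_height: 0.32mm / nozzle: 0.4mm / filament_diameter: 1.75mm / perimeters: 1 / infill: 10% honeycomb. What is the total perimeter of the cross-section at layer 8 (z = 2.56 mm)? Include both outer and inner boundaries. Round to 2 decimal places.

At z = 2.56 mm: the 14×24.5 cube contributes its full rectangle (perimeter 77.00 mm); the cube at (13, 9.5) (footprint 25×23.5) is included at this height (perimeter 97.00 mm); the cube at (12.5, 6.5) is absent (z outside [11, 19.5]); the cube at (15, 5.5) does not reach this height (z outside [9.5, 24.5]); Taking the first minus the rest: starting from the 14×24.5 cube, the 25×23.5 cube at (13, 9.5) partially overlaps it — only the 15.00 mm² overlap (of its 587.50 mm²) is removed, clipping the outline — boundary = 77.00 mm. Overall, the cross-section is a single solid region. Total boundary length (outer) = 77.00 mm.

77.00 mm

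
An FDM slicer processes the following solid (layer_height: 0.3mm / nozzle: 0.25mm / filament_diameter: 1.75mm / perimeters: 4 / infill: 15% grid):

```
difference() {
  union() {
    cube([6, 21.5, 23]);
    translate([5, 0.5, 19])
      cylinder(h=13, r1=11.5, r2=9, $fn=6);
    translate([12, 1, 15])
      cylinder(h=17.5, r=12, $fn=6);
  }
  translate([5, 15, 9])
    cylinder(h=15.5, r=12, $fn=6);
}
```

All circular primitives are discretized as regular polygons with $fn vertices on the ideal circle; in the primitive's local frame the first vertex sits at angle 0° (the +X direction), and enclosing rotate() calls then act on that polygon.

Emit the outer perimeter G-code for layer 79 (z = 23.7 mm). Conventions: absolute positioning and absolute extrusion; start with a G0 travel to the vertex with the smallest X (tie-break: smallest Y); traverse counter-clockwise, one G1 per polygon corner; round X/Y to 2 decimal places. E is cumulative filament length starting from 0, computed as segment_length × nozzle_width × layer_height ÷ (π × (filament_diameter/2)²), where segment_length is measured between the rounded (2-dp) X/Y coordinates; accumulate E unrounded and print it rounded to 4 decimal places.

At z = 23.7 mm: the cube is not intersected at this z (z outside [0, 23]); the cone at (5, 0.5) (r1=11.5→r2=9) has section circumradius 10.596 here — a regular 6-gon; the r=12 cylinder at (12, 1) contributes a regular 6-gon of circumradius 12; Taking the union: the regions partially overlap (shared area 188.86 mm²), so overlapping operands fuse into one piece — 1 connected region; the r=12 cylinder at (5, 15) contributes a regular 6-gon of circumradius 12; After the difference (first − rest): starting from that combined region, the r=12 cylinder at (5, 15) partially overlaps it — only the 85.26 mm² overlap (of its 374.12 mm²) is removed, clipping the outline — 1 connected region. The outline is a single polygon with 11 vertices. Extrusion per mm of travel: 0.25 × 0.3 / (π × 0.875²) = 0.031181. Accumulating E over each segment gives final E = 2.6630.

G0 X-5.60 Y0.50 Z23.70
G1 X-0.30 Y-8.68 E0.3305
G1 X5.59 Y-8.68 E0.5142
G1 X6.00 Y-9.39 E0.5397
G1 X18.00 Y-9.39 E0.9139
G1 X24.00 Y1.00 E1.2880
G1 X18.00 Y11.39 E1.6622
G1 X14.92 Y11.39 E1.7582
G1 X11.00 Y4.61 E2.0024
G1 X-1.00 Y4.61 E2.3766
G1 X-2.11 Y6.53 E2.4457
G1 X-5.60 Y0.50 E2.6630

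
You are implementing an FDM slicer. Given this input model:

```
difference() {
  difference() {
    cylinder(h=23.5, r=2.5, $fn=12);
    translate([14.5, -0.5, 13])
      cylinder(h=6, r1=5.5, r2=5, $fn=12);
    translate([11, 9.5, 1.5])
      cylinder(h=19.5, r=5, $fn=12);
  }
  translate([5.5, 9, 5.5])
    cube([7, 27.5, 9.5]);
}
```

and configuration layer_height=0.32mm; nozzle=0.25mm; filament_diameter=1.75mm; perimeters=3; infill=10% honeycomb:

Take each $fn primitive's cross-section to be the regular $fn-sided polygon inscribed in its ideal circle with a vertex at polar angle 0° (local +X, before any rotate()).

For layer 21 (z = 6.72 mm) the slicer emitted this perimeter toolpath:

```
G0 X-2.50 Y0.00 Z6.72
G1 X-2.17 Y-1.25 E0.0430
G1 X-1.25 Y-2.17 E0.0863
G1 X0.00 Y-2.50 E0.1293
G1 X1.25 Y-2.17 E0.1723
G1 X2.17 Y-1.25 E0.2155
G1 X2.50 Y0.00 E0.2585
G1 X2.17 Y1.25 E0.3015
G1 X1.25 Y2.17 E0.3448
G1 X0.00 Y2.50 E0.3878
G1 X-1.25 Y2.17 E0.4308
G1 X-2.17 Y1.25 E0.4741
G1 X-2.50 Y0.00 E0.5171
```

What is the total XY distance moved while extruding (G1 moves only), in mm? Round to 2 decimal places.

15.55 mm

Sum the Euclidean lengths of each G1 segment: total = 15.55 mm.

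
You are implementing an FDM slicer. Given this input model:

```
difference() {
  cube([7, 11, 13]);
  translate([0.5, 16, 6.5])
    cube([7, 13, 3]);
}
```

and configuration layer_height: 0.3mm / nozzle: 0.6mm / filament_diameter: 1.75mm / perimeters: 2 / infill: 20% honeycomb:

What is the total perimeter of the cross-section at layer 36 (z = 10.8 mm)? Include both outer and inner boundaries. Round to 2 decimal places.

At z = 10.8 mm: the cube (footprint 7×11) is included at this height (perimeter 36.00 mm); the cube at (0.5, 16) does not reach this height (z outside [6.5, 9.5]); Subtracting the remaining from the first: none of the subtracted shapes is present at this height, so the 7×11 cube is unchanged — boundary = 36.00 mm. Overall, the cross-section is a single solid region. Total boundary length (outer) = 36.00 mm.

36.00 mm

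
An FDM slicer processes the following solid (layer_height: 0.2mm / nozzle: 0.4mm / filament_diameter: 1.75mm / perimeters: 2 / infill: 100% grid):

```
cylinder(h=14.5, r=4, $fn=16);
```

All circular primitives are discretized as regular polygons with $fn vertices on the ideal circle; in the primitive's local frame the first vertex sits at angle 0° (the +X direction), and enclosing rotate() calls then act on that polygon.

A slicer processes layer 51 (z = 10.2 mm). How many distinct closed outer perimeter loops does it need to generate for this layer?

1

At z = 10.2 mm: the r=4 cylinder contributes a regular 16-gon of circumradius 4. The result has 1 disconnected region.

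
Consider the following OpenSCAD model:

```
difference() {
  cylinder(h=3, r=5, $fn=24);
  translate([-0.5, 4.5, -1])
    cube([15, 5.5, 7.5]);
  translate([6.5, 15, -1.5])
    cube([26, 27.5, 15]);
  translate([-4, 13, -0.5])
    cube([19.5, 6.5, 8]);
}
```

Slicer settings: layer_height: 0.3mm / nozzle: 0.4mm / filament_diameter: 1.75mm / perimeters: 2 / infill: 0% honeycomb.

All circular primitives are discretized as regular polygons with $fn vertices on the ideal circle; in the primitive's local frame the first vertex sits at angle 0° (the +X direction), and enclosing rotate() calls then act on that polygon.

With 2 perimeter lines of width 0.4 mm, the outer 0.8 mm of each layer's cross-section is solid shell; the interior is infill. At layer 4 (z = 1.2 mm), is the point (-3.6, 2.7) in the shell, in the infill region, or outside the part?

At z = 1.2 mm: the cylinder: section is a regular 24-gon, circumradius r=5; the 15×5.5 cube at (-0.5, 4.5) contributes its full rectangle; the cube at (6.5, 15) is present — its section is the full 26×27.5 rectangle; the cube at (-4, 13) is present — its section is the full 19.5×6.5 rectangle; After the difference (first − rest): starting from the r=5 cylinder, the 15×5.5 cube at (-0.5, 4.5) partially overlaps it — only the 0.90 mm² overlap (of its 82.50 mm²) is removed, clipping the outline; the 26×27.5 cube at (6.5, 15) misses the remaining region (no effect); the 19.5×6.5 cube at (-4, 13) misses the remaining region (no effect) — 1 connected region. Overall, the cross-section is a single solid region. The nearest boundary edge runs (-4.33, 2.50)→(-3.54, 3.54); distance from the point to it = 0.46 mm. The point is inside the cross-section, 0.46 mm from the nearest boundary — within the 0.8 mm shell band (2 × 0.4).

shell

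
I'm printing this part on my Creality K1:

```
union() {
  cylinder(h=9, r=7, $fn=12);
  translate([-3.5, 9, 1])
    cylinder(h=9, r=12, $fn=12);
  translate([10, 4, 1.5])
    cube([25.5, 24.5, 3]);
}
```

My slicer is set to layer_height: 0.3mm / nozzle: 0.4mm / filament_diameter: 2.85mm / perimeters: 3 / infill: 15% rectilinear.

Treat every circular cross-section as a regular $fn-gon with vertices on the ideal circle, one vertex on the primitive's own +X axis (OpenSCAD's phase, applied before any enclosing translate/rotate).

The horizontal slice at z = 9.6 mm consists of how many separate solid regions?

1

At z = 9.6 mm: the cylinder does not reach this height (z outside [0, 9]); the r=12 cylinder at (-3.5, 9) contributes a regular 12-gon of circumradius 12; the cube at (10, 4) does not reach this height (z outside [1.5, 4.5]); Taking the union: only the r=12 cylinder at (-3.5, 9) is present, so the union is just that shape — 1 connected region. The result has 1 disconnected region.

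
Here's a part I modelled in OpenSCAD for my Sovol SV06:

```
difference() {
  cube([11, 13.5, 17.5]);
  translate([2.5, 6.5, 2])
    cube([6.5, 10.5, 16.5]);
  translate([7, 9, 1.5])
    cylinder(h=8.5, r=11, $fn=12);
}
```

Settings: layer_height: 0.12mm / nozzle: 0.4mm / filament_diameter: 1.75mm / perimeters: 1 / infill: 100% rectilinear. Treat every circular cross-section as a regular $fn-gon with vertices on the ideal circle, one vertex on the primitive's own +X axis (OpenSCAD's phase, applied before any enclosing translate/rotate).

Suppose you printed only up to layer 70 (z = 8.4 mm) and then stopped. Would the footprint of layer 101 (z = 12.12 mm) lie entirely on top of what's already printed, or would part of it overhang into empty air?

part overhangs

Compare the two slices. At z = 8.4: the cube is present — its section is the full 11×13.5 rectangle (area 148.50 mm²); the cube at (2.5, 6.5) is present — its section is the full 6.5×10.5 rectangle (area 68.25 mm²); the r=11 cylinder at (7, 9) gives a regular 12-gon of circumradius 11 (constant along its height) (area = (12/2)·11.000²·sin(360°/12) = 363.00 mm²); Taking the first minus the rest: starting from the 11×13.5 cube (148.50 mm²), the 6.5×10.5 cube at (2.5, 6.5) partially overlaps it — only the 45.50 mm² overlap (of its 68.25 mm²) is removed, clipping the outline; the r=11 cylinder at (7, 9) partially overlaps it — only the 102.53 mm² overlap (of its 363.00 mm²) is removed, clipping the outline — area = 0.47 mm². At z = 12.12: the 11×13.5 cube contributes its full rectangle (area 148.50 mm²); the cube at (2.5, 6.5) is present — its section is the full 6.5×10.5 rectangle (area 68.25 mm²); the cylinder at (7, 9) is absent (z outside [1.5, 10]); Subtracting the remaining from the first: starting from the 11×13.5 cube (148.50 mm²), the 6.5×10.5 cube at (2.5, 6.5) partially overlaps it — only the 45.50 mm² overlap (of its 68.25 mm²) is removed, clipping the outline — area = 103.00 mm². Checking containment: at z = 12.12 the cross-section extends beyond the z = 8.4 cross-section by about 102.53 mm².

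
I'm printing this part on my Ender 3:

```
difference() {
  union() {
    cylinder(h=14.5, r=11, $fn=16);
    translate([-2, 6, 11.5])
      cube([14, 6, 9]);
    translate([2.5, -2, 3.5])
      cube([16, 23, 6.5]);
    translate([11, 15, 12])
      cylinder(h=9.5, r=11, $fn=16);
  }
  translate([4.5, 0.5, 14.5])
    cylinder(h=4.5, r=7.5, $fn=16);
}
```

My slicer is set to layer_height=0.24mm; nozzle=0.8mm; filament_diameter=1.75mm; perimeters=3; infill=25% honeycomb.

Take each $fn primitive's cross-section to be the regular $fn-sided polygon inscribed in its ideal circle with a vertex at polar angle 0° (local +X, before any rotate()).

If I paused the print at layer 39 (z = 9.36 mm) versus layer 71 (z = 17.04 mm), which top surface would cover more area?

Layer 39 (z = 9.36): the r=11 cylinder contributes a regular 16-gon of circumradius 11 (area = (16/2)·11.000²·sin(360°/16) = 370.44 mm²); the cube at (-2, 6) does not reach this height (z outside [11.5, 20.5]); the cube at (2.5, -2) is present — its section is the full 16×23 rectangle (area 368.00 mm²); the cylinder at (11, 15) is not intersected at this z (z outside [12, 21.5]); Merging all regions: the regions partially overlap — summed areas 738.44 mm² minus the doubly-counted overlap 82.33 mm² gives 656.10 mm² — area = 656.10 mm²; the cylinder at (4.5, 0.5) is absent (z outside [14.5, 19]); Subtracting the remaining from the first: none of the subtracted shapes is present at this height, so that combined region is unchanged — area = 656.10 mm². So its area = 656.10 mm². Layer 71 (z = 17.04): the cylinder is absent (z outside [0, 14.5]); the cube at (-2, 6) is present — its section is the full 14×6 rectangle (area 84.00 mm²); the cube at (2.5, -2) does not reach this height (z outside [3.5, 10]); the r=11 cylinder at (11, 15) gives a regular 16-gon of circumradius 11 (constant along its height) (area = (16/2)·11.000²·sin(360°/16) = 370.44 mm²); Taking the union: the regions partially overlap — summed areas 454.44 mm² minus the doubly-counted overlap 58.84 mm² gives 395.60 mm² — area = 395.60 mm²; the r=7.5 cylinder at (4.5, 0.5) contributes a regular 16-gon of circumradius 7.5 (area = (16/2)·7.500²·sin(360°/16) = 172.21 mm²); Subtracting the remaining from the first: starting from that combined region (395.60 mm²), the r=7.5 cylinder at (4.5, 0.5) partially overlaps it — only the 19.23 mm² overlap (of its 172.21 mm²) is removed, clipping the outline — area = 376.37 mm². So its area = 376.37 mm². Layer 39 is larger (656.10 vs 376.37 mm²).

layer 39 (z = 9.36 mm)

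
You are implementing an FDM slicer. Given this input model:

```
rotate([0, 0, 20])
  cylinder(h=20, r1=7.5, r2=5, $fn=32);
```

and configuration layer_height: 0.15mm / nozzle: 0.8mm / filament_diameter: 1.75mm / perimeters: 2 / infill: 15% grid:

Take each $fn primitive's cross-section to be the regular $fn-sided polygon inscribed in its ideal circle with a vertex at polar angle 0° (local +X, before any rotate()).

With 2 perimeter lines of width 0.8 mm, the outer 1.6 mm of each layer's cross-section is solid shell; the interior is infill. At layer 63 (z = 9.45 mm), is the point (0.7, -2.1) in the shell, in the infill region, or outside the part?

At z = 9.45 mm: the cone (r1=7.5→r2=5) has section circumradius 6.319 here — a regular 32-gon; (whole slice rotated 20° about Z — lengths, areas and connectivity unchanged). Overall, the cross-section is a single solid region. Undo the 20° rotation: the query point maps to (-0.060, -2.213) in the un-rotated model frame. The nearest boundary edge runs (-1.23, -6.20)→(-0.00, -6.32); distance from the point to it = 4.08 mm. The point is inside the cross-section and 4.08 mm from the nearest boundary — more than the 1.6 mm shell width (2 × 0.8), so it's in the infill interior.

infill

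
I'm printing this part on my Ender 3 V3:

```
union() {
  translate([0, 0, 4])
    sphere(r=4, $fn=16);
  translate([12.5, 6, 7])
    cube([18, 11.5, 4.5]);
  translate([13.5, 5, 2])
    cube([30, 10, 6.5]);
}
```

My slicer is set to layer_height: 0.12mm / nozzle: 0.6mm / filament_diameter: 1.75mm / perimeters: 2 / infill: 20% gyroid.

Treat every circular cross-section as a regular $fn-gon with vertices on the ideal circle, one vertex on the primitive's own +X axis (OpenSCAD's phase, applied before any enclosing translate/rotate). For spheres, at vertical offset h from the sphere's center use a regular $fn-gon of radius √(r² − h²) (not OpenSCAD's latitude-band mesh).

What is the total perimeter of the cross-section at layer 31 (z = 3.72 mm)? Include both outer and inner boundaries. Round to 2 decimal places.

At z = 3.72 mm: the r=4 sphere slices to a regular 16-gon of circumradius 3.990 (√(r²−h²) with h=0.28 from center) (perimeter = 2·16·3.990·sin(180°/16) = 24.91 mm); the cube at (12.5, 6) is absent (z outside [7, 11.5]); the cube at (13.5, 5) (footprint 30×10) is included at this height (perimeter 80.00 mm); Merging all regions: the 2 present regions are separate (no shared area or edge), so areas and boundary lengths simply add and each stays a separate island — boundary = 104.91 mm. Overall, the cross-section has 2 separate islands. Total boundary length (outer) = 104.91 mm.

104.91 mm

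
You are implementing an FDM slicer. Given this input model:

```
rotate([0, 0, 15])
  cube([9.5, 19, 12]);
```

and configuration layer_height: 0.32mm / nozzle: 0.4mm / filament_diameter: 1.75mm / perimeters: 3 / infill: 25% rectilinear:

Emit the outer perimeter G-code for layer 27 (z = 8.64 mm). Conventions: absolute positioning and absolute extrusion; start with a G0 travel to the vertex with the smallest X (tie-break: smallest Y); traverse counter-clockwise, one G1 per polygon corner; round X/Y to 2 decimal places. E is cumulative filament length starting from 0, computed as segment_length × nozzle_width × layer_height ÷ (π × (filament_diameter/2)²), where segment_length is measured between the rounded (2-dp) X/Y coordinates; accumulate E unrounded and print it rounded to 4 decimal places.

At z = 8.64 mm: the 9.5×19 cube contributes its full rectangle; (rotated 15° about Z; rotation is an isometry so areas/perimeters/island counts are preserved). The outline is a single polygon with 4 vertices. Extrusion per mm of travel: 0.4 × 0.32 / (π × 0.875²) = 0.053216. Accumulating E over each segment gives final E = 3.0335.

G0 X-4.92 Y18.35 Z8.64
G1 X0.00 Y0.00 E1.0110
G1 X9.18 Y2.46 E1.5168
G1 X4.26 Y20.81 E2.5278
G1 X-4.92 Y18.35 E3.0335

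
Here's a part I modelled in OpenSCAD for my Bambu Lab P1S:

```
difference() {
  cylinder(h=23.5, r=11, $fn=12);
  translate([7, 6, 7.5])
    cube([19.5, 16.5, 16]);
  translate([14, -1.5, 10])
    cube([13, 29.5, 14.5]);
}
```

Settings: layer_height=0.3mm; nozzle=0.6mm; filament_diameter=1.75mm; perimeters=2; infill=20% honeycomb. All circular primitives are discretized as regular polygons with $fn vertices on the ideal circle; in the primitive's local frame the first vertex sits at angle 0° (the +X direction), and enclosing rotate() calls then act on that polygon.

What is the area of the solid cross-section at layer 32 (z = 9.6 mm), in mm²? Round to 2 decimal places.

360.95 mm²

At z = 9.6 mm: the r=11 cylinder gives a regular 12-gon of circumradius 11 (constant along its height) (area = (12/2)·11.000²·sin(360°/12) = 363.00 mm²); the 19.5×16.5 cube at (7, 6) contributes its full rectangle (area 321.75 mm²); the cube at (14, -1.5) is not intersected at this z (z outside [10, 24.5]); Subtracting the remaining from the first: starting from the r=11 cylinder (363.00 mm²), the 19.5×16.5 cube at (7, 6) partially overlaps it — only the 2.05 mm² overlap (of its 321.75 mm²) is removed, clipping the outline — area = 360.95 mm². Overall, the cross-section is a single solid region. Net area = 360.95 mm².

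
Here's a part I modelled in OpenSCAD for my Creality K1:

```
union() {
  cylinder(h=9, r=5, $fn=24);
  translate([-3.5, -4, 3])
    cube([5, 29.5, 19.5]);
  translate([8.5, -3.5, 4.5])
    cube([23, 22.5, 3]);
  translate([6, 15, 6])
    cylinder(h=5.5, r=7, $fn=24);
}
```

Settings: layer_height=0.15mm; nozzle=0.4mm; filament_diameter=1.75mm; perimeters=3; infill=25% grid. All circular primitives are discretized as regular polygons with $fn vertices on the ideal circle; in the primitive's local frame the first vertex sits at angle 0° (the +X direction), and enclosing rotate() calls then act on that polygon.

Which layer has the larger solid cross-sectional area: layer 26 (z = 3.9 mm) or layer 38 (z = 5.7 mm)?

Layer 26 (z = 3.9): the cylinder: section is a regular 24-gon, circumradius r=5 (area = (24/2)·5.000²·sin(360°/24) = 77.65 mm²); the cube at (-3.5, -4) is present — its section is the full 5×29.5 rectangle (area 147.50 mm²); the cube at (8.5, -3.5) does not reach this height (z outside [4.5, 7.5]); the cylinder at (6, 15) does not reach this height (z outside [6, 11.5]); Merging all regions: the regions partially overlap — summed areas 225.15 mm² minus the doubly-counted overlap 43.05 mm² gives 182.09 mm² — area = 182.09 mm². So its area = 182.09 mm². Layer 38 (z = 5.7): the r=5 cylinder contributes a regular 24-gon of circumradius 5 (area = (24/2)·5.000²·sin(360°/24) = 77.65 mm²); the 5×29.5 cube at (-3.5, -4) contributes its full rectangle (area 147.50 mm²); the cube at (8.5, -3.5) is present — its section is the full 23×22.5 rectangle (area 517.50 mm²); the cylinder at (6, 15) is not intersected at this z (z outside [6, 11.5]); Taking the union: the regions partially overlap — summed areas 742.65 mm² minus the doubly-counted overlap 43.05 mm² gives 699.59 mm² — area = 699.59 mm². So its area = 699.59 mm². Layer 38 is larger (699.59 vs 182.09 mm²).

layer 38 (z = 5.7 mm)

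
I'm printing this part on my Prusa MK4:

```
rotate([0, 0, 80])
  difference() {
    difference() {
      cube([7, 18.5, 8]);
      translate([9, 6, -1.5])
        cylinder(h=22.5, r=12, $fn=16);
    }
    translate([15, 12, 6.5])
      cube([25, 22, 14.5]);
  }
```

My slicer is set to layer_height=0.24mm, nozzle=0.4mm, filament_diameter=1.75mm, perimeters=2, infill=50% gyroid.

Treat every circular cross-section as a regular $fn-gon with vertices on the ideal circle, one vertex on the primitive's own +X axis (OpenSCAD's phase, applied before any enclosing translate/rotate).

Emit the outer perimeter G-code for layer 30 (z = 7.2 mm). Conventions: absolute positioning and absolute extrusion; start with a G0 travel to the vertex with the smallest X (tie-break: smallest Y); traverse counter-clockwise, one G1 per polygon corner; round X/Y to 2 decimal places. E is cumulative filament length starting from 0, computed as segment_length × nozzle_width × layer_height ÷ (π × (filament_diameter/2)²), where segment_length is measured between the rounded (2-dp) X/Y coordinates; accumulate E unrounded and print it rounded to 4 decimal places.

G0 X-18.22 Y3.21 Z7.20
G1 X-13.51 Y2.38 E0.1909
G1 X-14.18 Y3.02 E0.2279
G1 X-16.06 Y7.31 E0.4148
G1 X-16.12 Y9.95 E0.5202
G1 X-17.00 Y10.11 E0.5559
G1 X-18.22 Y3.21 E0.8356

At z = 7.2 mm: the cube (footprint 7×18.5) is included at this height; the r=12 cylinder at (9, 6) contributes a regular 16-gon of circumradius 12; Taking the first minus the rest: starting from the 7×18.5 cube, the r=12 cylinder at (9, 6) partially overlaps it — only the 113.67 mm² overlap (of its 440.85 mm²) is removed, clipping the outline — 1 connected region; the cube at (15, 12) is present — its section is the full 25×22 rectangle; Taking the first minus the rest: starting from the result so far, the 25×22 cube at (15, 12) misses the remaining region (no effect) — 1 connected region; (whole slice rotated 80° about Z — lengths, areas and connectivity unchanged). The outline is a single polygon with 6 vertices. Extrusion per mm of travel: 0.4 × 0.24 / (π × 0.875²) = 0.039912. Accumulating E over each segment gives final E = 0.8356.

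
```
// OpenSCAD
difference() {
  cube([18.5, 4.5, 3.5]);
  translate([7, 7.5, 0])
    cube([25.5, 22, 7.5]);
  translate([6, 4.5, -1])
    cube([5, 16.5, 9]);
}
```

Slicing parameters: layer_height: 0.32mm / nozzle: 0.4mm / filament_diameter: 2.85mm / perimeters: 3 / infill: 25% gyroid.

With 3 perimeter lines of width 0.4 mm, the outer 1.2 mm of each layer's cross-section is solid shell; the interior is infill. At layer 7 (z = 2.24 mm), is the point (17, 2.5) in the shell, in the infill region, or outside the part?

infill

At z = 2.24 mm: the 18.5×4.5 cube contributes its full rectangle; the 25.5×22 cube at (7, 7.5) contributes its full rectangle; the cube at (6, 4.5) is present — its section is the full 5×16.5 rectangle; Taking the first minus the rest: starting from the 18.5×4.5 cube, the 25.5×22 cube at (7, 7.5) misses the remaining region (no effect); the 5×16.5 cube at (6, 4.5) misses the remaining region (no effect) — 1 connected region. Overall, the cross-section is a single solid region. The nearest boundary edge runs (18.50, 4.50)→(18.50, 0.00); distance from the point to it = 1.50 mm. The point is inside the cross-section and 1.50 mm from the nearest boundary — more than the 1.2 mm shell width (3 × 0.4), so it's in the infill interior.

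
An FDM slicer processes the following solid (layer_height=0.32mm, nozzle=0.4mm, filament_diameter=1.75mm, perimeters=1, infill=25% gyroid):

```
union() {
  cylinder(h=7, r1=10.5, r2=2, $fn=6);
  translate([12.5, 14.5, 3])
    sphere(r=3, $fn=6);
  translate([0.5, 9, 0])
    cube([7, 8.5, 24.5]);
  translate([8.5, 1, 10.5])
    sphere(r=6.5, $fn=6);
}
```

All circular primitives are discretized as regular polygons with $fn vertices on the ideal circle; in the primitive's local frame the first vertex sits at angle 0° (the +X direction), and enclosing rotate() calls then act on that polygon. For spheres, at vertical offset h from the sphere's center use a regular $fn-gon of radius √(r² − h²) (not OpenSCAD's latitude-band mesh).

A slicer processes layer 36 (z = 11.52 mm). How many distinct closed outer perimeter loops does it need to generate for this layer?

2

At z = 11.52 mm: the cone is not intersected at this z (z outside [0, 7]); the sphere at (12.5, 14.5) is not intersected at this z (|z−center|=8.520 > r=3); the cube at (0.5, 9) (footprint 7×8.5) is included at this height; the r=6.5 sphere at (8.5, 1) slices to a regular 6-gon of circumradius 6.419 (√(r²−h²) with h=1.02 from center); Combining (union): the 2 present regions are separate (no shared area or edge), so areas and boundary lengths simply add and each stays a separate island — 2 connected regions. The result has 2 disconnected regions.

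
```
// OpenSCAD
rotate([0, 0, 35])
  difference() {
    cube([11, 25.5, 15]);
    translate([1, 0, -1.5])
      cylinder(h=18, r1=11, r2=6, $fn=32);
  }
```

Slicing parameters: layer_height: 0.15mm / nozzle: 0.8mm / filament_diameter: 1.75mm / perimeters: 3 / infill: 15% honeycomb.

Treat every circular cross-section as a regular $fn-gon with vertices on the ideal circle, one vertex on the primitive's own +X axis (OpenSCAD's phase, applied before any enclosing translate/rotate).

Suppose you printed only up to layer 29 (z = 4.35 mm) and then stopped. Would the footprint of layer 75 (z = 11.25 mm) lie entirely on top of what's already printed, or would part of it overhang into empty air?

part overhangs

Compare the two slices. At z = 4.35: the cube is present — its section is the full 11×25.5 rectangle (area 280.50 mm²); the cone at (1, 0) contributes a regular 32-gon of circumradius 9.375 (interpolated between r1=11 and r2=6 at t=0.325) (area = (32/2)·9.375²·sin(360°/32) = 274.35 mm²); Subtracting the remaining from the first: starting from the 11×25.5 cube (280.50 mm²), the cone at (1, 0) partially overlaps it — only the 77.91 mm² overlap (of its 274.35 mm²) is removed, clipping the outline — area = 202.59 mm²; (whole slice rotated 35° about Z — lengths, areas and connectivity unchanged). At z = 11.25: the 11×25.5 cube contributes its full rectangle (area 280.50 mm²); the cone at (1, 0) contributes a regular 32-gon of circumradius 7.458 (interpolated between r1=11 and r2=6 at t=0.708) (area = (32/2)·7.458²·sin(360°/32) = 173.64 mm²); Taking the first minus the rest: starting from the 11×25.5 cube (280.50 mm²), the cone at (1, 0) partially overlaps it — only the 50.82 mm² overlap (of its 173.64 mm²) is removed, clipping the outline — area = 229.68 mm²; (whole slice rotated 35° about Z — lengths, areas and connectivity unchanged). Checking containment: at z = 11.25 the cross-section extends beyond the z = 4.35 cross-section by about 27.09 mm².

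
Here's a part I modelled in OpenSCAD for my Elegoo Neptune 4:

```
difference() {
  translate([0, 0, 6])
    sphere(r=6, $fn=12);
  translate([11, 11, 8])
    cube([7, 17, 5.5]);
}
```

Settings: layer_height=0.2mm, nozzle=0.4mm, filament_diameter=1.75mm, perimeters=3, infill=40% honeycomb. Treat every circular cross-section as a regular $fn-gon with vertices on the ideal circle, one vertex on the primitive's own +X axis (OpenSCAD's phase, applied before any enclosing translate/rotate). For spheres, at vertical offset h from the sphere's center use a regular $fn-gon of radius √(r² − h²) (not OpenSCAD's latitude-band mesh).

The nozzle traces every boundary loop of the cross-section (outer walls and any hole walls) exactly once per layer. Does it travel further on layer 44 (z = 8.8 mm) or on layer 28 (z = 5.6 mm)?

layer 28 (z = 5.6 mm)

Layer 44 (z = 8.8): the sphere: section is a regular 12-gon, circumradius = √(r²−h²) = √(6²−2.8²) = 5.307 (perimeter = 2·12·5.307·sin(180°/12) = 32.96 mm); the cube at (11, 11) (footprint 7×17) is included at this height (perimeter 48.00 mm); After the difference (first − rest): starting from the r=6 sphere, the 7×17 cube at (11, 11) misses the remaining region (no effect) — boundary = 32.96 mm. So its perimeter = 32.96 mm. Layer 28 (z = 5.6): the r=6 sphere contributes a regular 12-gon of circumradius √(6²−0.4²) = 5.987 (perimeter = 2·12·5.987·sin(180°/12) = 37.19 mm); the cube at (11, 11) does not reach this height (z outside [8, 13.5]); Taking the first minus the rest: none of the subtracted shapes is present at this height, so the r=6 sphere is unchanged — boundary = 37.19 mm. So its perimeter = 37.19 mm. Layer 28 is larger (37.19 vs 32.96 mm).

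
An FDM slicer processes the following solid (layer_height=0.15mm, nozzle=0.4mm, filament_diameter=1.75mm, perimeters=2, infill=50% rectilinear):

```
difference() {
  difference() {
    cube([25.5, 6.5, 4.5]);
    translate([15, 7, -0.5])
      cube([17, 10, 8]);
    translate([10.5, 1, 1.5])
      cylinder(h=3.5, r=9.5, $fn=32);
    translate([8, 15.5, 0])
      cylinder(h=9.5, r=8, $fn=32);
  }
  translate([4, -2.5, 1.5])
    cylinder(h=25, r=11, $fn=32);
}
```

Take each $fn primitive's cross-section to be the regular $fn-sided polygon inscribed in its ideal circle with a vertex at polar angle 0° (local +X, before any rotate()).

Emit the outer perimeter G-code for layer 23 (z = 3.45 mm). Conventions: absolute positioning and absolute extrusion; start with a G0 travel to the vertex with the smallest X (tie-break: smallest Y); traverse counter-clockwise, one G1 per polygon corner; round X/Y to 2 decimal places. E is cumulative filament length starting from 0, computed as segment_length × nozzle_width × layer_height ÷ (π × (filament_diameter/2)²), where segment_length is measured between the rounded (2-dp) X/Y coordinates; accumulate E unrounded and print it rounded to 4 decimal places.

At z = 3.45 mm: the 25.5×6.5 cube contributes its full rectangle; the cube at (15, 7) (footprint 17×10) is included at this height; the cylinder at (10.5, 1): section is a regular 32-gon, circumradius r=9.5; the r=8 cylinder at (8, 15.5) contributes a regular 32-gon of circumradius 8; Taking the first minus the rest: starting from the 25.5×6.5 cube, the 17×10 cube at (15, 7) misses the remaining region (no effect); the r=9.5 cylinder at (10.5, 1) partially overlaps it — only the 116.88 mm² overlap (of its 281.71 mm²) is removed, clipping the outline; the r=8 cylinder at (8, 15.5) misses the remaining region (no effect) — 2 connected regions; the r=11 cylinder at (4, -2.5) contributes a regular 32-gon of circumradius 11; Taking the first minus the rest: starting from the result so far, the r=11 cylinder at (4, -2.5) partially overlaps it — only the 9.81 mm² overlap (of its 377.69 mm²) is removed, clipping the outline — 1 connected region. The outline is a single polygon with 8 vertices. Extrusion per mm of travel: 0.4 × 0.15 / (π × 0.875²) = 0.024945. Accumulating E over each segment gives final E = 0.6550.

G0 X18.22 Y6.50 Z3.45
G1 X18.40 Y6.28 E0.0071
G1 X19.28 Y4.64 E0.0535
G1 X19.82 Y2.85 E0.1002
G1 X20.00 Y1.00 E0.1465
G1 X19.90 Y0.00 E0.1716
G1 X25.50 Y0.00 E0.3113
G1 X25.50 Y6.50 E0.4734
G1 X18.22 Y6.50 E0.6550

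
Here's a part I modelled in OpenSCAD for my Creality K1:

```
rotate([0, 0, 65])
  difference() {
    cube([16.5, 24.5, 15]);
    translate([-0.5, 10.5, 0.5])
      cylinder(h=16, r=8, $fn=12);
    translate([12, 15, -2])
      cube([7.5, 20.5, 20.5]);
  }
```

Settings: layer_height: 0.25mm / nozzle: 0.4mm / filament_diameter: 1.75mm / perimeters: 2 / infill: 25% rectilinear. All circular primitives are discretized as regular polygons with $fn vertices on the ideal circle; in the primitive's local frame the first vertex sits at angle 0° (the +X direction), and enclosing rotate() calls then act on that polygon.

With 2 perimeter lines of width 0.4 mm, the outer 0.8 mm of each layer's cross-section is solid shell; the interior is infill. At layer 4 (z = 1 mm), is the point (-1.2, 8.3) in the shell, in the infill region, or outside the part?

At z = 1 mm: the 16.5×24.5 cube contributes its full rectangle; the cylinder at (-0.5, 10.5): section is a regular 12-gon, circumradius r=8; the cube at (12, 15) is present — its section is the full 7.5×20.5 rectangle; Subtracting the remaining from the first: starting from the 16.5×24.5 cube, the r=8 cylinder at (-0.5, 10.5) partially overlaps it — only the 88.07 mm² overlap (of its 192.00 mm²) is removed, clipping the outline; the 7.5×20.5 cube at (12, 15) partially overlaps it — only the 42.75 mm² overlap (of its 153.75 mm²) is removed, clipping the outline — 1 connected region; (whole slice rotated 65° about Z — lengths, areas and connectivity unchanged). Overall, the cross-section is a single solid region. Undo the 65° rotation: the query point maps to (7.015, 4.595) in the un-rotated model frame. The nearest boundary edge runs (3.50, 3.57)→(6.43, 6.50); distance from the point to it = 1.76 mm. The point is inside the cross-section and 1.76 mm from the nearest boundary — more than the 0.8 mm shell width (2 × 0.4), so it's in the infill interior.

infill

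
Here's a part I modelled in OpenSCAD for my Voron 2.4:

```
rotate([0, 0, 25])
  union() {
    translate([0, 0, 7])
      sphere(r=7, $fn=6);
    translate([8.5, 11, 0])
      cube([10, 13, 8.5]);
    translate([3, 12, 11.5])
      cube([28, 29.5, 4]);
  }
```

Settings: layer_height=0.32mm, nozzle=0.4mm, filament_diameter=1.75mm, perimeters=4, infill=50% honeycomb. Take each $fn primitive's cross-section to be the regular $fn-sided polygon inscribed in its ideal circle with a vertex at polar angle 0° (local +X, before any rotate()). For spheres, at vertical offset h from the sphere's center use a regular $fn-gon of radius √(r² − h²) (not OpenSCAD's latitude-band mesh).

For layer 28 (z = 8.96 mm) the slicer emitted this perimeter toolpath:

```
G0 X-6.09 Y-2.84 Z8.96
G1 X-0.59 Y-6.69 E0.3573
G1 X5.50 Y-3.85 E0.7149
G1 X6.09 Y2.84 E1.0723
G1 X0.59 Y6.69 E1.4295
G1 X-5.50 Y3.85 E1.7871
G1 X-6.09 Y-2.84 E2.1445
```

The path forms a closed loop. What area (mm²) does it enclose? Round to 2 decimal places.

117.20 mm²

Apply the shoelace formula to the sequence of (X, Y) vertices; enclosed area = 117.20 mm².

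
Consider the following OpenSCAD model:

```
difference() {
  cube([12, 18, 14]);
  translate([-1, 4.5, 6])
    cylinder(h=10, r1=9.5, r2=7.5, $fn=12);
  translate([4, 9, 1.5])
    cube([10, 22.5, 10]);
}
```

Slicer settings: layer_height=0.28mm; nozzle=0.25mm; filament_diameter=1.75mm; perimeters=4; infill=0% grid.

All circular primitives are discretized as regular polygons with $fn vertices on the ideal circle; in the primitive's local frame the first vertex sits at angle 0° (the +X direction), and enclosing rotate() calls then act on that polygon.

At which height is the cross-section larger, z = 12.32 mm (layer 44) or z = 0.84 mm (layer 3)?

Layer 44 (z = 12.32): the cube (footprint 12×18) is included at this height (area 216.00 mm²); the cone at (-1, 4.5): at t=0.632 of its height the radius interpolates to r₁+(r₂−r₁)t = 8.236, giving a regular 12-gon of that circumradius (area = (12/2)·8.236²·sin(360°/12) = 203.50 mm²); the cube at (4, 9) is absent (z outside [1.5, 11.5]); Subtracting the remaining from the first: starting from the 12×18 cube (216.00 mm²), the cone at (-1, 4.5) partially overlaps it — only the 72.57 mm² overlap (of its 203.50 mm²) is removed, clipping the outline — area = 143.43 mm². So its area = 143.43 mm². Layer 3 (z = 0.84): the 12×18 cube contributes its full rectangle (area 216.00 mm²); the cone at (-1, 4.5) is not intersected at this z (z outside [6, 16]); the cube at (4, 9) is not intersected at this z (z outside [1.5, 11.5]); Taking the first minus the rest: none of the subtracted shapes is present at this height, so the 12×18 cube is unchanged — area = 216.00 mm². So its area = 216.00 mm². Layer 3 is larger (216.00 vs 143.43 mm²).

layer 3 (z = 0.84 mm)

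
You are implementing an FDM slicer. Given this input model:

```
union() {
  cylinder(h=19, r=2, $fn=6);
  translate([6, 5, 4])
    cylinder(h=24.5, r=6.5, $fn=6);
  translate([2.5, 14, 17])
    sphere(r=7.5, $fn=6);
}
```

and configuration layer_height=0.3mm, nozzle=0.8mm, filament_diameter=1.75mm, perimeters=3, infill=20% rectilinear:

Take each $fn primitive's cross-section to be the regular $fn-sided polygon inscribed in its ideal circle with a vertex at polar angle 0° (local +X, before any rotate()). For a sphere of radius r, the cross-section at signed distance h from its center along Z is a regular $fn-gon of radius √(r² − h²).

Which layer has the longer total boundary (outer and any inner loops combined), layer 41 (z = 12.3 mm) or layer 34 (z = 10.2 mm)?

layer 41 (z = 12.3 mm)

Layer 41 (z = 12.3): the r=2 cylinder contributes a regular 6-gon of circumradius 2 (perimeter = 2·6·2.000·sin(180°/6) = 12.00 mm); the r=6.5 cylinder at (6, 5) gives a regular 6-gon of circumradius 6.5 (constant along its height) (perimeter = 2·6·6.500·sin(180°/6) = 39.00 mm); the r=7.5 sphere at (2.5, 14) slices to a regular 6-gon of circumradius 5.845 (√(r²−h²) with h=4.7 from center) (perimeter = 2·6·5.845·sin(180°/6) = 35.07 mm); Combining (union): the regions partially overlap (shared area 6.17 mm²), so the edge portions inside another operand are dropped and the merged outline is re-measured after clipping — boundary = 74.87 mm. So its perimeter = 74.87 mm. Layer 34 (z = 10.2): the r=2 cylinder gives a regular 6-gon of circumradius 2 (constant along its height) (perimeter = 2·6·2.000·sin(180°/6) = 12.00 mm); the cylinder at (6, 5): section is a regular 6-gon, circumradius r=6.5 (perimeter = 2·6·6.500·sin(180°/6) = 39.00 mm); the sphere at (2.5, 14): section is a regular 6-gon, circumradius = √(r²−h²) = √(7.5²−6.8²) = 3.164 (perimeter = 2·6·3.164·sin(180°/6) = 18.98 mm); Merging all regions: the 3 present regions are separate (no shared area or edge), so areas and boundary lengths simply add and each stays a separate island — boundary = 69.98 mm. So its perimeter = 69.98 mm. Layer 41 is larger (74.87 vs 69.98 mm).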